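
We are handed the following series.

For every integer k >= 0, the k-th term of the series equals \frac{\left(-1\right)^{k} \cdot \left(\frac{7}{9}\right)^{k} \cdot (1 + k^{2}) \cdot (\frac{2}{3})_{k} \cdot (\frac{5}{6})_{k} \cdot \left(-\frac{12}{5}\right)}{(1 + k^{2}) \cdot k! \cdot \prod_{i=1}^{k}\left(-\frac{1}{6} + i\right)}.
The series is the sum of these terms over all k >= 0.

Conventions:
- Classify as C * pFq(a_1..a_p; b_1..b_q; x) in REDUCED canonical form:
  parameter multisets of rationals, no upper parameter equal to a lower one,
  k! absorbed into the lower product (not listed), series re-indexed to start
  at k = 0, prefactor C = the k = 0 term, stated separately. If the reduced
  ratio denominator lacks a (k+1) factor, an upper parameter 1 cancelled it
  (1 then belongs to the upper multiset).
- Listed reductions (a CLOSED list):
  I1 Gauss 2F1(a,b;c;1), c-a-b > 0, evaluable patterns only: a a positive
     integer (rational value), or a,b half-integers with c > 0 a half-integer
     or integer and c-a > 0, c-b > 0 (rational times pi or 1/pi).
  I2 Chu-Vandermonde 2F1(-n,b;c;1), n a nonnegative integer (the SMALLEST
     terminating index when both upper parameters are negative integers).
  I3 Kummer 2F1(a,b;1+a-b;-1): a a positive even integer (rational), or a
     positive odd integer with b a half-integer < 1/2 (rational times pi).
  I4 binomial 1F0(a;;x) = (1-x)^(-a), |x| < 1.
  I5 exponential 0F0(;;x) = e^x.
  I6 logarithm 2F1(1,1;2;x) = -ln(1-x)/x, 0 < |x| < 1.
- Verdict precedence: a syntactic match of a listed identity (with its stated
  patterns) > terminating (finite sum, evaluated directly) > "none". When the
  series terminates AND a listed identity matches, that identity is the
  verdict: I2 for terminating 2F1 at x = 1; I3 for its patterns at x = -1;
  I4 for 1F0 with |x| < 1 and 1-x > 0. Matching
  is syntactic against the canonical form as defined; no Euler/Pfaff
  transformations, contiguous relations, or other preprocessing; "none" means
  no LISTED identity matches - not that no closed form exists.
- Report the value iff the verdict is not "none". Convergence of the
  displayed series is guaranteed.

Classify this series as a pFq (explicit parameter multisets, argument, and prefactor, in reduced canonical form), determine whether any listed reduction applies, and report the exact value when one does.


The tell: x = -\frac{7}{9} and the parameter 5/6 appears in both the upper and lower lists and cancels (alongside the other common factor).
Adjacent-term ratio: r(k) = -\frac{7}{9} * (k+\frac{2}{3}) / [(k+1)] - rational; roots negated = parameters, x = -\frac{7}{9}, C = -\frac{12}{5}.

x = -\frac{7}{9} here; the reduced form reads 1F0, upper {\frac{2}{3}}, lower {-}, C = -\frac{12}{5}. Verdict (x = -\frac{7}{9}): binomial (I4) applies (the 1F0 binomial series: exponent -2/3, x = -\frac{7}{9}). Exact value: \left(-\frac{12}{5}\right) \cdot \left(\frac{16}{9}\right)^{-\frac{2}{3}}.


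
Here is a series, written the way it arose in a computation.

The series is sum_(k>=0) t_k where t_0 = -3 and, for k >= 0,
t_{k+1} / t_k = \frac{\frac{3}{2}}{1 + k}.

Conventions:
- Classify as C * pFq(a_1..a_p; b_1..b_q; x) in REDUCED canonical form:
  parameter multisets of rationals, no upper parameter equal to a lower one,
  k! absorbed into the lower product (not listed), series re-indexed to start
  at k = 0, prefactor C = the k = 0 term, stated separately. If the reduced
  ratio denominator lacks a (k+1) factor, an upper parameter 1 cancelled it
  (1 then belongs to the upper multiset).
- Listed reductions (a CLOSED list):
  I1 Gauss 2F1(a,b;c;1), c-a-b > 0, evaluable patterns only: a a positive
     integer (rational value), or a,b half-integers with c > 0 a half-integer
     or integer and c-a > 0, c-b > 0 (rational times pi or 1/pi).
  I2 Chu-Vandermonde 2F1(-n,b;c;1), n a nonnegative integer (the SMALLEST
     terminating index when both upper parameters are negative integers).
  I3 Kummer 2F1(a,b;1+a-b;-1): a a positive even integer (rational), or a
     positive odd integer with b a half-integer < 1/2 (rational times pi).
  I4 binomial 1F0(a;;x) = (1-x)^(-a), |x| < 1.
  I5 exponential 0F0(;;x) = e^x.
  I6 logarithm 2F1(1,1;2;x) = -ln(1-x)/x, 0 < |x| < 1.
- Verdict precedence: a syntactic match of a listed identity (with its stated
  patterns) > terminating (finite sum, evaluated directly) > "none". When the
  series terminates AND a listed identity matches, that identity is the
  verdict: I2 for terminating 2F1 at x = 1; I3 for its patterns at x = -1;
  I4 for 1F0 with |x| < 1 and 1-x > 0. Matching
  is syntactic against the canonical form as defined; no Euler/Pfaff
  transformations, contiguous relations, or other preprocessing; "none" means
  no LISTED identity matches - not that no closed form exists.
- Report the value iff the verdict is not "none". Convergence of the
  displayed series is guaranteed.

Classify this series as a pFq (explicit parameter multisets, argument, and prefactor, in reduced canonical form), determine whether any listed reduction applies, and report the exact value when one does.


With C = -3: the canonical form is 0F0(-; -; \frac{3}{2}). Verdict: the I5 exponential reduction fires (the 0F0 exponential series at x = \frac{3}{2}). Exact value: \left(-3\right) \cdot e^{\frac{3}{2}}.

Key observation: t_0 = -3 here, and factor the ratio over Q (C = -3): negated roots = parameters.
Ratio: r(k) = \frac{3}{2} * 1 / [(k+1)] ; factor over Q: parameters, x = \frac{3}{2}, and C = -3.


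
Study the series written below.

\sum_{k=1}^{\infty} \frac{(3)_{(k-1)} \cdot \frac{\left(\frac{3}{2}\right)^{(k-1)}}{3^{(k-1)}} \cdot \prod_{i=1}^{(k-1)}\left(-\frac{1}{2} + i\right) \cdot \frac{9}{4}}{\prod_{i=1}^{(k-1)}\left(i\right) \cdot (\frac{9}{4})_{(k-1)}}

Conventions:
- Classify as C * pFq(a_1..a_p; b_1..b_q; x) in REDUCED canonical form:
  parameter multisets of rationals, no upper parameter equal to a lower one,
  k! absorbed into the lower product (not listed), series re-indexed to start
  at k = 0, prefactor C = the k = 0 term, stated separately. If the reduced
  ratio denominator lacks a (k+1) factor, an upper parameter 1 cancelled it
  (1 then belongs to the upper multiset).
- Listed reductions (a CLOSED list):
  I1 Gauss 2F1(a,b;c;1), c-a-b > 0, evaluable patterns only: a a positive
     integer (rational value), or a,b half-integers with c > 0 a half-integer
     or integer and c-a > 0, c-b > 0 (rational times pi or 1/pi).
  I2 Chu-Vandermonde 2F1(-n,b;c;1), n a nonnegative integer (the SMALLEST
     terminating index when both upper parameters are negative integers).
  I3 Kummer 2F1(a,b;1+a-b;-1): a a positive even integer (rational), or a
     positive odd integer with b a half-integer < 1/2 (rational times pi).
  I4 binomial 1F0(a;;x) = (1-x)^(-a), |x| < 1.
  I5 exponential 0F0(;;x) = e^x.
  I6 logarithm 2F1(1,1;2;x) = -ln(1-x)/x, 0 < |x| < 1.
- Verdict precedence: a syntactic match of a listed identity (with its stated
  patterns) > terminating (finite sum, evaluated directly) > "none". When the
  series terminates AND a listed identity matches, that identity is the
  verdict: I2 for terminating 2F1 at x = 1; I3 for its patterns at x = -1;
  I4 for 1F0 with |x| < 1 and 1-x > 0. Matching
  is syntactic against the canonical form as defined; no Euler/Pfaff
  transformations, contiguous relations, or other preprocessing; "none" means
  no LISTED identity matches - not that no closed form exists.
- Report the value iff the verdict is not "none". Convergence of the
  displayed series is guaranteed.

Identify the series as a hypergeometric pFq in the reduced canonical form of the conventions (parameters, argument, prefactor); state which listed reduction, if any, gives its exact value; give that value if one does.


This is \frac{9}{4} * 2F1(\frac{1}{2}, 3; \frac{9}{4}; \frac{1}{2}) in reduced canonical form. Verdict: none. A 2F1 with upper {\frac{1}{2}, 3} fits none of I1-I6 at x = \frac{1}{2}; the sum runs forever.

Key observation: from the first term \frac{9}{4}: the running product (C = 9/4, x = 1/2) telescopes to a rising factorial.
Step ratio: r(k) = \frac{1}{2} * (k+\frac{1}{2}) (k+3) / [(k+\frac{9}{4}) (k+1)] - poly over poly, x = \frac{1}{2} from leading terms; C = \frac{9}{4} at k = 0.


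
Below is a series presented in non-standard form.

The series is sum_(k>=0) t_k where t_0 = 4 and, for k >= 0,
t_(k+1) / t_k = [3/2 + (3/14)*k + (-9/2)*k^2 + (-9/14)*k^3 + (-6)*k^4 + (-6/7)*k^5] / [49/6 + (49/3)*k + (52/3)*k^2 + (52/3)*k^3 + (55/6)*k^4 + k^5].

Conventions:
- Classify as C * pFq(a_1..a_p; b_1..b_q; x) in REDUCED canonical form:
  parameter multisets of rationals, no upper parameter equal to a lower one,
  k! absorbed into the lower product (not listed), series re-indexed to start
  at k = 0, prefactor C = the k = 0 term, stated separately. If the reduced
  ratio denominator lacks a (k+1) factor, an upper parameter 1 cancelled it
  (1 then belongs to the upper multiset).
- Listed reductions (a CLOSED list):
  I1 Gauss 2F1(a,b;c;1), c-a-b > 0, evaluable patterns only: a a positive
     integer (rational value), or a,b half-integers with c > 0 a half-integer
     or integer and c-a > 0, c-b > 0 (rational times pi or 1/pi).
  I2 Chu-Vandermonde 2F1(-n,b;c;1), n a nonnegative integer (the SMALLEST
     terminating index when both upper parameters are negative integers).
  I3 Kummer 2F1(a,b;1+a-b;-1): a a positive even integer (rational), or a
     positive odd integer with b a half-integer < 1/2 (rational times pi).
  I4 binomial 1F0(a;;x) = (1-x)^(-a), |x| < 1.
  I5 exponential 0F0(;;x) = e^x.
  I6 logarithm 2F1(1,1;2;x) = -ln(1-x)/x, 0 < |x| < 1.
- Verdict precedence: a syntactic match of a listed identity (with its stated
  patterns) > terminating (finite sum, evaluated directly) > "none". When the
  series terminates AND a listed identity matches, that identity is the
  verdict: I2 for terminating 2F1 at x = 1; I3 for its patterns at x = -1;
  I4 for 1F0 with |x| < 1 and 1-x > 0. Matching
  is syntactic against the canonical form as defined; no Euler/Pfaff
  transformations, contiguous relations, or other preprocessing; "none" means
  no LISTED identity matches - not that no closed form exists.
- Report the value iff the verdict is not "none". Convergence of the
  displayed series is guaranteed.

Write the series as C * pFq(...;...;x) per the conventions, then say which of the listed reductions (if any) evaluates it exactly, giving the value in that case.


The series (x = -6/7) is 2F1: upper {-1/2, 1/2}, lower {7/6}, prefactor 4. Verdict: none. A 2F1 with upper {-1/2, 1/2} fits none of I1-I6 at x = -6/7; the sum runs forever.

First insight: x = (-6/7) and the parameter 7 appears in both the upper and lower lists and cancels (alongside the other common factor).
Consecutive-term ratio: r(k) = (-6/7) * (k-1/2) (k+1/2) / [(k+7/6) (k+1)] - rational; roots negated = parameters, x = (-6/7), C = 4.


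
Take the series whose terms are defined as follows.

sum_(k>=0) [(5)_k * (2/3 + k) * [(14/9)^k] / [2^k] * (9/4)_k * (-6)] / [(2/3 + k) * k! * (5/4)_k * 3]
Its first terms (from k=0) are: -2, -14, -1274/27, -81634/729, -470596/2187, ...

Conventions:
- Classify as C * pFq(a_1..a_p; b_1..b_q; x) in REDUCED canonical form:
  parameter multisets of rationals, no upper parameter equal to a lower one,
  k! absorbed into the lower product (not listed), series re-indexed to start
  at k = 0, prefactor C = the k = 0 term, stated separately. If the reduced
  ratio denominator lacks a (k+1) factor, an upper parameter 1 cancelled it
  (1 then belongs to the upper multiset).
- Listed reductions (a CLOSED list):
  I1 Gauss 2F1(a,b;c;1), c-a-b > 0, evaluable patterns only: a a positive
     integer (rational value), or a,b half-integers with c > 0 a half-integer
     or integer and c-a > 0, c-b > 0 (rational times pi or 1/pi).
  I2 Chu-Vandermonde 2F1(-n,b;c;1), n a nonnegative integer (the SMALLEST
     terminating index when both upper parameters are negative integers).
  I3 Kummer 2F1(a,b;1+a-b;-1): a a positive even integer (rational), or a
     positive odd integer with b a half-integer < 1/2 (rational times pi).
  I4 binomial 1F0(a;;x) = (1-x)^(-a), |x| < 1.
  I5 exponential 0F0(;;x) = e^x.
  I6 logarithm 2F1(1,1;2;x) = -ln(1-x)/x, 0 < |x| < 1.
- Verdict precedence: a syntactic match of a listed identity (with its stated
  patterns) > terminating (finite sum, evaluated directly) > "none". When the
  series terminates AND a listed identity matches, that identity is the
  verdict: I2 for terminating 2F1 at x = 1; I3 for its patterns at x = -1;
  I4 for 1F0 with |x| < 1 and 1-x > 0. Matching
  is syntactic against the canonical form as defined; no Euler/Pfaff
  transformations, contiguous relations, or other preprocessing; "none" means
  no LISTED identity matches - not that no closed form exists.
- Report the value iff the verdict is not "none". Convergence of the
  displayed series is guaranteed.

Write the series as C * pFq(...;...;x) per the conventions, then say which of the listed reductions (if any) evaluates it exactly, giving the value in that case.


Classification (C = -2): 2F1 with upper {9/4, 5}, lower {5/4}, argument x = 7/9. Verdict: none. Every listed pattern misses the 2F1 form at 7/9, upper {9/4, 5}.

The tell: t_0 being -2, the constant factors (C = -2, x = 7/9) combine into one prefactor.
Term ratio: r(k) = (7/9) * (k+9/4) (k+5) / [(k+5/4) (k+1)] - rational in k. x = (7/9); t_0 = -2; negate the roots.


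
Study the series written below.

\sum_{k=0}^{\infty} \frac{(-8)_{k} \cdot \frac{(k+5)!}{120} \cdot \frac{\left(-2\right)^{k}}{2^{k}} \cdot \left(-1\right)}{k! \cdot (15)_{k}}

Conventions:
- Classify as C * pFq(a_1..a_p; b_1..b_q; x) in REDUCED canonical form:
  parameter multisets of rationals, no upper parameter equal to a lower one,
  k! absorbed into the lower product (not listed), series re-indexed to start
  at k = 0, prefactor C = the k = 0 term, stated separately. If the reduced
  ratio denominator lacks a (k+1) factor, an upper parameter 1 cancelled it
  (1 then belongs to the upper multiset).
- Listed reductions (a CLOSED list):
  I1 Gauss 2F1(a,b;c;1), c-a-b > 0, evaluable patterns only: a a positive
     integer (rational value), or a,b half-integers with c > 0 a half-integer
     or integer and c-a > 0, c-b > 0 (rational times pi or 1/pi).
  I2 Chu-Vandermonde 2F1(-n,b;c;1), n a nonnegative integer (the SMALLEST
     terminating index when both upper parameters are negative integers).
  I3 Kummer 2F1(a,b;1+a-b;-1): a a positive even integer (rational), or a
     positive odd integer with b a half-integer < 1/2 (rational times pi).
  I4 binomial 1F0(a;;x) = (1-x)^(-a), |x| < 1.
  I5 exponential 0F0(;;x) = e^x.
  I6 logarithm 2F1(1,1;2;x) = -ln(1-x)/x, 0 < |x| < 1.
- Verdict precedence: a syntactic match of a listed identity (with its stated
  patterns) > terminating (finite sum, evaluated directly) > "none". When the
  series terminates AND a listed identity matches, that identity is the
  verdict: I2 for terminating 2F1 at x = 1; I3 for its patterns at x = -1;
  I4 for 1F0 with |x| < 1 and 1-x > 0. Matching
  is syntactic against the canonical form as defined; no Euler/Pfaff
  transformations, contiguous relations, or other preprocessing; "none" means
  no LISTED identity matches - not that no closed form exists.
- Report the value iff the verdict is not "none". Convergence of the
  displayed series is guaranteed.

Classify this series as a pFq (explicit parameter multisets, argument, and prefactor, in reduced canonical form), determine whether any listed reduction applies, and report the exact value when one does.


Prefactor -1, argument -1: 2F1 with upper {-8, 6} over lower {15}. Verdict: Kummer's theorem (I3) applies (x = -1; c = 15 equals 1+a-b for upper {-8, 6}: listed pattern). Sum: -\frac{91}{5}.

The tell: t_0 being -1, the factorial ratio (prefactor -1) (k+a-1)!/(a-1)! is a rising factorial (a)_k.
Ratio: r(k) = -1 * (k-8) (k+6) / [(k+15) (k+1)] - rational; roots negated = parameters, x = -1, C = -1.


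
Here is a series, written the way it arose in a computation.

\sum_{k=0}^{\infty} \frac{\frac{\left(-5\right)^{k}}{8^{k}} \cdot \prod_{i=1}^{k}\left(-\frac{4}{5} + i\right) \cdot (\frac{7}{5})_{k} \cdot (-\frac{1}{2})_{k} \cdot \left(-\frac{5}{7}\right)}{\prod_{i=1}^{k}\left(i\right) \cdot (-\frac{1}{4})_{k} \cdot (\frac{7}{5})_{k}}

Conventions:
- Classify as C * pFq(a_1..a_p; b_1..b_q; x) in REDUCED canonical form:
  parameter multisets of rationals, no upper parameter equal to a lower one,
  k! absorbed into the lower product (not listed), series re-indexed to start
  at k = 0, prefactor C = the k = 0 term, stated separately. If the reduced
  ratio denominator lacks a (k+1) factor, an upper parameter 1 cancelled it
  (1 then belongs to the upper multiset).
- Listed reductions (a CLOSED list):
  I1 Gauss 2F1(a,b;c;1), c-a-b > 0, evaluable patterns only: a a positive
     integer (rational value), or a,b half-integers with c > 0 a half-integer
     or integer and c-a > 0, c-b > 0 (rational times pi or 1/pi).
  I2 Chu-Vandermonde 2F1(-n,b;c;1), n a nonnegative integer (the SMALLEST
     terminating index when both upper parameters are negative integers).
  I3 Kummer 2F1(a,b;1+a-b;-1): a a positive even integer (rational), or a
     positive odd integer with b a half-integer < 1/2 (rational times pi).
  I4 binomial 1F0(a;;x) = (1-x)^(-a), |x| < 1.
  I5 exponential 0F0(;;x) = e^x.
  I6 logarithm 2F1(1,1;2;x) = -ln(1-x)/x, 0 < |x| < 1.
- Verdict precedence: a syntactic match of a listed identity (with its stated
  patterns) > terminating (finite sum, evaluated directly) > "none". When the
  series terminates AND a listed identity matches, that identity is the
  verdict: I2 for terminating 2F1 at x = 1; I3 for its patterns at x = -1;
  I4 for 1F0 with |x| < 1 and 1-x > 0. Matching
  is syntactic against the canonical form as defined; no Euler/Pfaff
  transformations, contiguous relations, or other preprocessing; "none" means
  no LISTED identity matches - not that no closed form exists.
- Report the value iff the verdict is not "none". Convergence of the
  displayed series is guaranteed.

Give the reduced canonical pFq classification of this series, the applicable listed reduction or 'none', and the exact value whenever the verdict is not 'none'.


The tell: from the first term -\frac{5}{7}: the running product (C = -5/7) telescopes to a rising factorial.
Ratio: r(k) = -\frac{5}{8} * (k-\frac{1}{2}) (k+\frac{1}{5}) / [(k-\frac{1}{4}) (k+1)] - rational in k, leading ratio -\frac{5}{8}; with t_0 = -\frac{5}{7}, classification follows.

The series (x = -\frac{5}{8}) is 2F1: upper {-\frac{1}{2}, \frac{1}{5}}, lower {-\frac{1}{4}}, prefactor -\frac{5}{7}. Verdict: none here - no I1-I6 shape fits x = -\frac{5}{8} with lower {-\frac{1}{4}}.


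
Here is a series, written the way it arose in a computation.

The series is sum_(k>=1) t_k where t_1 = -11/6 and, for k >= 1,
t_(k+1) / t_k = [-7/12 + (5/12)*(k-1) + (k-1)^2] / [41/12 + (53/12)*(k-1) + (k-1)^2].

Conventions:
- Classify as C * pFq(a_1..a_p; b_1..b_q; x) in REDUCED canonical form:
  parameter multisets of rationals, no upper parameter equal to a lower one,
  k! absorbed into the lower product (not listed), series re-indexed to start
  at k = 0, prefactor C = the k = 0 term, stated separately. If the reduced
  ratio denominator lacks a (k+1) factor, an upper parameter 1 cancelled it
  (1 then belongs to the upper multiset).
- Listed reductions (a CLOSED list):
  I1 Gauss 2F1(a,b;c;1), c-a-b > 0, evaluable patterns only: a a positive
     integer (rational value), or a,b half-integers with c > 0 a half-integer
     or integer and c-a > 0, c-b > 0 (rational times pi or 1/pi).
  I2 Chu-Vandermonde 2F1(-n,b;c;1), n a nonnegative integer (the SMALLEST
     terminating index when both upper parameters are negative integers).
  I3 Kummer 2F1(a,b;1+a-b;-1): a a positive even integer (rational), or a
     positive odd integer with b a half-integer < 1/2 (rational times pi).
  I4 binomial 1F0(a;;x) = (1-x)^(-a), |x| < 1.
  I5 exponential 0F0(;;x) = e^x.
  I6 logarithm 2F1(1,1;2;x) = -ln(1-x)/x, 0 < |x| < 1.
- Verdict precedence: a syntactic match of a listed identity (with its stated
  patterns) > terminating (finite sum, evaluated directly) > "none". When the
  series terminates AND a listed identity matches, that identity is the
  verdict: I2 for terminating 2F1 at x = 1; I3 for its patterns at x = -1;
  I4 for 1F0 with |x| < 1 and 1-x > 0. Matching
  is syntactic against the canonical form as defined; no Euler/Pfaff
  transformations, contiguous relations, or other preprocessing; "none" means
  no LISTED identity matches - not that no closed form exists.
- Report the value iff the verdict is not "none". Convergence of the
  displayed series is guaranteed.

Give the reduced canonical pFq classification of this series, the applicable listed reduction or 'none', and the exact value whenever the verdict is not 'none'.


This is -11/6 * 2F1(-7/12, 1; 41/12; 1) in reduced canonical form. Verdict: the Gauss summation I1 applies (x = 1: the Gamma ratio telescopes since c-a-b = 3 > 0 and a = 1 in Z>0). Its exact value is -319/216.

Key observation: t_0 being -11/6, the expanded ratio factors over Q; C = -11/6, x = 1, roots give parameters.
Ratio: r(k) = 1 * (k-7/12) (k+1) / [(k+41/12) (k+1)] - rational in k, leading ratio 1; with t_0 = -11/6, classification follows.


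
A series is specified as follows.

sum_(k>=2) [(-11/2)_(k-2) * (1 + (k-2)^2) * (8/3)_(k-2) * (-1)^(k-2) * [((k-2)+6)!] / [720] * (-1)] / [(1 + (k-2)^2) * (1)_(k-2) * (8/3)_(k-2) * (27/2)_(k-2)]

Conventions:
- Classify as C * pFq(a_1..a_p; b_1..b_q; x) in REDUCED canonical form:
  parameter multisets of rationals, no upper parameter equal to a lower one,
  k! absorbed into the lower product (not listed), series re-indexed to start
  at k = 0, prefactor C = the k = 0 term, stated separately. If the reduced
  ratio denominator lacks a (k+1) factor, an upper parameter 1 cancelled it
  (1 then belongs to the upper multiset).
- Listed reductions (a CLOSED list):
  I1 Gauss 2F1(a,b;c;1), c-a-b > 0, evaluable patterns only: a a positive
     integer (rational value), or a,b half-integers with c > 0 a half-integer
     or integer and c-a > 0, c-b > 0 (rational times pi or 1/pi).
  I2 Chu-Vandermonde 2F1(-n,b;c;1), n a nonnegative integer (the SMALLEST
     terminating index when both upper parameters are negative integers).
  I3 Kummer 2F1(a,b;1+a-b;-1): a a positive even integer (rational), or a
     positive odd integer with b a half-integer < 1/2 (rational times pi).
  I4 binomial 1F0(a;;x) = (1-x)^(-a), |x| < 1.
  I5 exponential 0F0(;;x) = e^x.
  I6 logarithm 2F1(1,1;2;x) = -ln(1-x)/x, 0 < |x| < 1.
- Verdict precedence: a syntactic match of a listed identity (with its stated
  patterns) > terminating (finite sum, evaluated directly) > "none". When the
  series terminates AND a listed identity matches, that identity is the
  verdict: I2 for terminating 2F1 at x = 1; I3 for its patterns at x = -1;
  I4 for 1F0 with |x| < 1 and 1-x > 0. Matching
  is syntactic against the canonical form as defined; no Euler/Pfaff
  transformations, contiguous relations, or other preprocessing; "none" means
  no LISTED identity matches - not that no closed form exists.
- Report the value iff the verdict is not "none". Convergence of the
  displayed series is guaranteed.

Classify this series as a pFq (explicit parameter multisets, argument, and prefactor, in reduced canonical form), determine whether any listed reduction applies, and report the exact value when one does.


With C = -1: the canonical form is 2F1(-11/2, 7; 27/2; -1). Verdict: Kummer's theorem (I3) fires (x = -1; c = 27/2 equals 1+a-b for upper {-11/2, 7}: listed pattern). Sum: (-929553625/268435456) * pi.

The tell: x = (-1) and k^2 + 1 divides numerator and denominator alike; prefactor -1 after cancelling.
Step ratio: r(k) = (-1) * (k-11/2) (k+7) / [(k+27/2) (k+1)] - poly over poly, x = (-1) from leading terms; C = -1 at k = 0.


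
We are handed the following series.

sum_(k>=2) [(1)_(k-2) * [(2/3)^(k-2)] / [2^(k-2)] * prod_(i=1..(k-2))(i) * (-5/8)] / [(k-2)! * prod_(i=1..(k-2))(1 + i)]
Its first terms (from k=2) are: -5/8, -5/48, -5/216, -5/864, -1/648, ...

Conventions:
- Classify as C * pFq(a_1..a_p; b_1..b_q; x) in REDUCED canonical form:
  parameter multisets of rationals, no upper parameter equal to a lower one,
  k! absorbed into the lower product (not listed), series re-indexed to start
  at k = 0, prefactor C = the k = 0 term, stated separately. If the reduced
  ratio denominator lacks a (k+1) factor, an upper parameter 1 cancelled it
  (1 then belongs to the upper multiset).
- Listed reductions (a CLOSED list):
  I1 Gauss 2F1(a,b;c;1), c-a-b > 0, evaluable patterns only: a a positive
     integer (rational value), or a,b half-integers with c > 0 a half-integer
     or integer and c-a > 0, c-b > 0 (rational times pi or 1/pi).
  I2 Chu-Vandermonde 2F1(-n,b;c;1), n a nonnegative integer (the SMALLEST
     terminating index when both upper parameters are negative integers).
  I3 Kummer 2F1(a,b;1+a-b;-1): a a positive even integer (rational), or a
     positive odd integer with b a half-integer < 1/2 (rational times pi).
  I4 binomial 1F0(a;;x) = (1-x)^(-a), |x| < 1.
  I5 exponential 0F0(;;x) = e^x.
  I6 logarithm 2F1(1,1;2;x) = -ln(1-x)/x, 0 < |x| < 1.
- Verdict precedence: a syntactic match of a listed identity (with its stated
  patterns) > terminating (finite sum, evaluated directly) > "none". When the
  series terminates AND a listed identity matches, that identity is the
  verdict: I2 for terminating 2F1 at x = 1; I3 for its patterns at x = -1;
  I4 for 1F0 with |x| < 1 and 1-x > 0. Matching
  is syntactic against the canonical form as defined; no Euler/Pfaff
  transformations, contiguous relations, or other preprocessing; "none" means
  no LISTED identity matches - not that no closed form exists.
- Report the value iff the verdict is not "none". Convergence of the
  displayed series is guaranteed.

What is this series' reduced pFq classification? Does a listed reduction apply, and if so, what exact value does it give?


Canonical form: C = -5/8 times 2F1 with upper {1, 1}, lower {2}, x = 1/3. Verdict: this is the I6 logarithm reduction (the logarithm: parameters (1,1;2), x = 1/3). Value: (15/8) * ln(2/3).

Key observation: with t_0 = -5/8, the lower running product (prefactor -5/8) is a rising factorial.
Ratio: r(k) = (1/3) * (k+1) (k+1) / [(k+2) (k+1)] ; factor over Q: parameters, x = (1/3), and C = -5/8.


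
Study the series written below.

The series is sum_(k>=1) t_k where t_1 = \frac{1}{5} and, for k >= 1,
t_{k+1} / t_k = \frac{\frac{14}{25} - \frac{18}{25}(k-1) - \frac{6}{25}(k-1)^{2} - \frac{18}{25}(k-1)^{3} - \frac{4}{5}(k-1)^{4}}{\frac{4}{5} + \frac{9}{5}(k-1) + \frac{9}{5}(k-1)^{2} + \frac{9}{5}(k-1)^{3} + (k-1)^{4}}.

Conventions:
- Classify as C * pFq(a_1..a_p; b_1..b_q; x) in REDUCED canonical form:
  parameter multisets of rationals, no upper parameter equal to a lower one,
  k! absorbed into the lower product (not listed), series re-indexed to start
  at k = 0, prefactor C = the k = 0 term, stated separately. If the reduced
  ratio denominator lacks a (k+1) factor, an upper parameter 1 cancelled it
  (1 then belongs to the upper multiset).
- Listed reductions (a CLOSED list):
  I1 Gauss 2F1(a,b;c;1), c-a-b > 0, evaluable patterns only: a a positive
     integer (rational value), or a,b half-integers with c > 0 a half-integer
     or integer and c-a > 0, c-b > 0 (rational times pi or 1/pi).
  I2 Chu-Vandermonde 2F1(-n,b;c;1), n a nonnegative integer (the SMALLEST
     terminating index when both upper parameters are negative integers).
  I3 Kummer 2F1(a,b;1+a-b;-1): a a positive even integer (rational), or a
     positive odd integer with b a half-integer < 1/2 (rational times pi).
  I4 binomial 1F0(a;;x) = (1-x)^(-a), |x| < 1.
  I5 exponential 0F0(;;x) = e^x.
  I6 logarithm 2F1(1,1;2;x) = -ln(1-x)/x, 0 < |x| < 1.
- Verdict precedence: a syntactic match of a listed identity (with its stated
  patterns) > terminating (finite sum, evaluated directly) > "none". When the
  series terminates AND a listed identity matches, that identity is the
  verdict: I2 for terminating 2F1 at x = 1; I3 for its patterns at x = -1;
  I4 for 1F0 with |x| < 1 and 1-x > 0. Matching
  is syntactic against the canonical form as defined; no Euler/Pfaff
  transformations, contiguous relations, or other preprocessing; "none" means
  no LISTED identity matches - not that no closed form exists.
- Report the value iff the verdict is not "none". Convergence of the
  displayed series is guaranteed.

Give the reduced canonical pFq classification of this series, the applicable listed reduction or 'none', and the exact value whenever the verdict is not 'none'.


Canonical form: C = \frac{1}{5} times 2F1 with upper {-\frac{1}{2}, \frac{7}{5}}, lower {\frac{4}{5}}, x = -\frac{4}{5}. Verdict: none. A 2F1 with upper {-\frac{1}{2}, \frac{7}{5}} fits none of I1-I6 at x = -\frac{4}{5}; the sum runs forever.

Structural cue: from the first term \frac{1}{5}: cancel k^2 + 1 from the displayed ratio first; then prefactor 1/5.
Ratio: r(k) = -\frac{4}{5} * (k-\frac{1}{2}) (k+\frac{7}{5}) / [(k+\frac{4}{5}) (k+1)] - rational in k, leading ratio -\frac{4}{5}; with t_0 = \frac{1}{5}, classification follows.


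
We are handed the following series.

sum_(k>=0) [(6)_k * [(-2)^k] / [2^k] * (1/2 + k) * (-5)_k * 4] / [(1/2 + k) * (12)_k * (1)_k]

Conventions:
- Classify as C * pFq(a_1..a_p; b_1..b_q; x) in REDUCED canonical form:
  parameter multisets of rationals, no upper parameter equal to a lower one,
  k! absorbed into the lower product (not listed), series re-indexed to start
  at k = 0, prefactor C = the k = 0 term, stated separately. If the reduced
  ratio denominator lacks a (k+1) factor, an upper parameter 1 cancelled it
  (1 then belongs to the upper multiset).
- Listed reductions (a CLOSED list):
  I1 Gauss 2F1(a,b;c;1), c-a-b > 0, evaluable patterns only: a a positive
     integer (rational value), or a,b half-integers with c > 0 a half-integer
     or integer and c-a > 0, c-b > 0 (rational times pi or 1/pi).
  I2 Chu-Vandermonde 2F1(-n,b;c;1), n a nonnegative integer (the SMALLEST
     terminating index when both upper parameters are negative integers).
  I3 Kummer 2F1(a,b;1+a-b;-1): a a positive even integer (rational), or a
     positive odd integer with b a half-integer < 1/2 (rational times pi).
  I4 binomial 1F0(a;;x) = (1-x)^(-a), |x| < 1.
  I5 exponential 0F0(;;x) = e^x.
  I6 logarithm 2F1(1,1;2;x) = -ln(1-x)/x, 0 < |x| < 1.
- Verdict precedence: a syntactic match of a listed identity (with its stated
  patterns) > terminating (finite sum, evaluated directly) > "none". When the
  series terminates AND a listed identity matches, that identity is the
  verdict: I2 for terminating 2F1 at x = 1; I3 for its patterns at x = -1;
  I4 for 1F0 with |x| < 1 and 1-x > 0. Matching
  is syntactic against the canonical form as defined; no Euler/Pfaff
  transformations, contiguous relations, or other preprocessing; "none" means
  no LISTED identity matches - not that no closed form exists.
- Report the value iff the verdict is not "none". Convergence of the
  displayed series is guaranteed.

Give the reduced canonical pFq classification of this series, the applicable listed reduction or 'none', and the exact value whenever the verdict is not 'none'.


Reduced: x = -1, 2F1, upper = {-5, 6}, lower = {12}, C = 4. Verdict (x = -1): Kummer's theorem (I3) applies (x = -1; c = 12 equals 1+a-b for upper {-5, 6}: listed pattern). Its exact value is 33.

Structural cue: with t_0 = 4, the factor k + 1/2 cancels (top and bottom), leaving prefactor 4.
Adjacent-term ratio: r(k) = (-1) * (k-5) (k+6) / [(k+12) (k+1)] - rational in k. x = (-1); t_0 = 4; negate the roots.


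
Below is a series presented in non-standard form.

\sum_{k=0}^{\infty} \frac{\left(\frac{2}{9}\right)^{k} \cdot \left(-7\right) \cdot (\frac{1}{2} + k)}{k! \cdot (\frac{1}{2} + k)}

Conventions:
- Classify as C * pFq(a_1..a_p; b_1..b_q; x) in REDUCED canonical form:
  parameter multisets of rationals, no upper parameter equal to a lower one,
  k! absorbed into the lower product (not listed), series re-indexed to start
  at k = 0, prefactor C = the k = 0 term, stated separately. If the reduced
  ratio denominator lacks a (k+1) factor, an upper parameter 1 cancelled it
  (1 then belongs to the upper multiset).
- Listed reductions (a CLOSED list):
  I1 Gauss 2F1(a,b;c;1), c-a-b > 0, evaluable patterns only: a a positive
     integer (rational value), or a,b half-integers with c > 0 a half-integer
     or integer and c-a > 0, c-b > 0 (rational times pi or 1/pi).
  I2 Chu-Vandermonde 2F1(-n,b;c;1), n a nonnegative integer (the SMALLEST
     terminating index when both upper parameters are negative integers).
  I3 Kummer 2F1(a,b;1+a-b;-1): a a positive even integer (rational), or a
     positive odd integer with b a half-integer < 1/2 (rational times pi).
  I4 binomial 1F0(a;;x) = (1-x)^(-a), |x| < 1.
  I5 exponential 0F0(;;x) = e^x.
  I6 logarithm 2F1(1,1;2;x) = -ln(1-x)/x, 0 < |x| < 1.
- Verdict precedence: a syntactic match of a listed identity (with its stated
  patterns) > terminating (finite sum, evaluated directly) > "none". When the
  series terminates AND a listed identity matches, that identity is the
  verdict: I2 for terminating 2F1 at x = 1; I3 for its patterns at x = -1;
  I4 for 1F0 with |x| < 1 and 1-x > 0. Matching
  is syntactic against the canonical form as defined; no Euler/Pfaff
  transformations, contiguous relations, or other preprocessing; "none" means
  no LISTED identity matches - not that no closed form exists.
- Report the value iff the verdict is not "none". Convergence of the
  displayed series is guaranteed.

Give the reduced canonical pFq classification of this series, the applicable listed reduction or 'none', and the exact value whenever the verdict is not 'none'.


The tell: with t_0 = -7, k + 1/2 divides numerator and denominator alike; prefactor -7 after cancelling.
Step ratio: r(k) = \frac{2}{9} * 1 / [(k+1)] - rational in k. x = \frac{2}{9}; t_0 = -7; negate the roots.

This is -7 * 0F0(-; -; \frac{2}{9}) in reduced canonical form. Verdict: exponential (I5) applies (the 0F0 exponential series at x = \frac{2}{9}). Value: \left(-7\right) \cdot e^{\frac{2}{9}}.


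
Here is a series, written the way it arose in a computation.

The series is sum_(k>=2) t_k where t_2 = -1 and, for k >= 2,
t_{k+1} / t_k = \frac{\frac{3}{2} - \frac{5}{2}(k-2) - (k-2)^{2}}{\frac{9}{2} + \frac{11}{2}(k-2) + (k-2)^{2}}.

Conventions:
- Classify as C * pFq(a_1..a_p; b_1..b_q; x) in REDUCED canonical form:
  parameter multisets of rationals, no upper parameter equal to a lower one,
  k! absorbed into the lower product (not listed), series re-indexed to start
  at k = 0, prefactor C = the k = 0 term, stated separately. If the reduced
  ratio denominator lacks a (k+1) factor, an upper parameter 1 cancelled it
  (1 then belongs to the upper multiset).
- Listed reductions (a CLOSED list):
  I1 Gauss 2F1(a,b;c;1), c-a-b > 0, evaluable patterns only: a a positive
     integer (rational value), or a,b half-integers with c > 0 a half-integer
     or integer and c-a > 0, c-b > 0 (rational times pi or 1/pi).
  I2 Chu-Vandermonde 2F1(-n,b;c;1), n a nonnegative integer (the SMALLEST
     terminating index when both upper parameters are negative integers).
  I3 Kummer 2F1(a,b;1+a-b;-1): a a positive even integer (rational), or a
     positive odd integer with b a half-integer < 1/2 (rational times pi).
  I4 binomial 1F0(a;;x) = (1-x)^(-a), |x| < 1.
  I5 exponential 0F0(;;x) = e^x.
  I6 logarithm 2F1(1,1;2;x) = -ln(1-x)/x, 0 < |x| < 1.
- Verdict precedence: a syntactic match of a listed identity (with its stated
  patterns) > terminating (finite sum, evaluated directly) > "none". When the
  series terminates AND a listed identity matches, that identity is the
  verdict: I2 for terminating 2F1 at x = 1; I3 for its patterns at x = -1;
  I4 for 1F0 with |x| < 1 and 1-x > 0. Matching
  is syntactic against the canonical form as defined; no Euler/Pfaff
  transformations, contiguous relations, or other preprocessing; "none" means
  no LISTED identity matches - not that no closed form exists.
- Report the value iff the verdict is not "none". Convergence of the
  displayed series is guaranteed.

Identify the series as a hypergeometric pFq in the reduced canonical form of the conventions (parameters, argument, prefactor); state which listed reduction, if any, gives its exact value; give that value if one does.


With C = -1: the canonical form is 2F1(-\frac{1}{2}, 3; \frac{9}{2}; -1). Verdict: this is the Kummer evaluation I3 (x = -1; c = \frac{9}{2} equals 1+a-b for upper {-\frac{1}{2}, 3}: listed pattern). Hence: \left(-\frac{105}{256}\right) \cdot \pi.

The tell: t_0 = -1 here, and the expanded ratio factors over Q; prefactor -1, roots give parameters.
Ratio: r(k) = -1 * (k-\frac{1}{2}) (k+3) / [(k+\frac{9}{2}) (k+1)] - rational in k. x = -1; t_0 = -1; negate the roots.


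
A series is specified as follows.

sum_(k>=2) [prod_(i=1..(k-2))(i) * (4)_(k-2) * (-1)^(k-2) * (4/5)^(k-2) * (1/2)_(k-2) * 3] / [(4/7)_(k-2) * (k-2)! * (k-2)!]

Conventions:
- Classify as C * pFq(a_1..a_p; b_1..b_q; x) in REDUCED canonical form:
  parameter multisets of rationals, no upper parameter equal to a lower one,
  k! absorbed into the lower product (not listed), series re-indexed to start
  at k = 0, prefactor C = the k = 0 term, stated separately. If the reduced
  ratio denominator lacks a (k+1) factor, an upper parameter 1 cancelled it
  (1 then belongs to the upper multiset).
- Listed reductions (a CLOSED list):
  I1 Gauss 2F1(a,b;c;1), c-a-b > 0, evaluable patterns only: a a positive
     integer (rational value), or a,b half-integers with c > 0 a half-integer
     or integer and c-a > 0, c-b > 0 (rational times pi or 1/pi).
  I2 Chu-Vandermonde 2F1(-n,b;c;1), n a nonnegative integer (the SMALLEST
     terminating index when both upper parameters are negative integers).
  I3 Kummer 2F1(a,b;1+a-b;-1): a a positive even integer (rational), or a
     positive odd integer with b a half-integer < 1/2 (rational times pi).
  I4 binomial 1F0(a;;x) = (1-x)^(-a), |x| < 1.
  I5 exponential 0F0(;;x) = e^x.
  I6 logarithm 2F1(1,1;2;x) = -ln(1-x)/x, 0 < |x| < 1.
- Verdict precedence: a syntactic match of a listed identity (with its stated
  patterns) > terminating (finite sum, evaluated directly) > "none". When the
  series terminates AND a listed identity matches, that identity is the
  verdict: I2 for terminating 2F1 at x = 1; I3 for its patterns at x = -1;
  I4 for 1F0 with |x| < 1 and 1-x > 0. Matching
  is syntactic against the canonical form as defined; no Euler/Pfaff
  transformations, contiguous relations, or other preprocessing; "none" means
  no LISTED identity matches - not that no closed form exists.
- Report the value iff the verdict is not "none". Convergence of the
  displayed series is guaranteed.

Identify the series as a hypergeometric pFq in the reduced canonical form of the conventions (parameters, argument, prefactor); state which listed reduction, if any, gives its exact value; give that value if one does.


The series (x = -4/5) is 2F1: upper {1/2, 4}, lower {4/7}, prefactor 3. Verdict: none - this 2F1 at x = -4/5 matches no listed pattern, and upper {1/2, 4} holds no stopper.

Key observation: t_0 being 3, the (-1)^k factor (C = 3) folds into the argument's sign.
Adjacent-term ratio: r(k) = (-4/5) * (k+1/2) (k+4) / [(k+4/7) (k+1)] ; factor over Q: parameters, x = (-4/5), and C = 3.


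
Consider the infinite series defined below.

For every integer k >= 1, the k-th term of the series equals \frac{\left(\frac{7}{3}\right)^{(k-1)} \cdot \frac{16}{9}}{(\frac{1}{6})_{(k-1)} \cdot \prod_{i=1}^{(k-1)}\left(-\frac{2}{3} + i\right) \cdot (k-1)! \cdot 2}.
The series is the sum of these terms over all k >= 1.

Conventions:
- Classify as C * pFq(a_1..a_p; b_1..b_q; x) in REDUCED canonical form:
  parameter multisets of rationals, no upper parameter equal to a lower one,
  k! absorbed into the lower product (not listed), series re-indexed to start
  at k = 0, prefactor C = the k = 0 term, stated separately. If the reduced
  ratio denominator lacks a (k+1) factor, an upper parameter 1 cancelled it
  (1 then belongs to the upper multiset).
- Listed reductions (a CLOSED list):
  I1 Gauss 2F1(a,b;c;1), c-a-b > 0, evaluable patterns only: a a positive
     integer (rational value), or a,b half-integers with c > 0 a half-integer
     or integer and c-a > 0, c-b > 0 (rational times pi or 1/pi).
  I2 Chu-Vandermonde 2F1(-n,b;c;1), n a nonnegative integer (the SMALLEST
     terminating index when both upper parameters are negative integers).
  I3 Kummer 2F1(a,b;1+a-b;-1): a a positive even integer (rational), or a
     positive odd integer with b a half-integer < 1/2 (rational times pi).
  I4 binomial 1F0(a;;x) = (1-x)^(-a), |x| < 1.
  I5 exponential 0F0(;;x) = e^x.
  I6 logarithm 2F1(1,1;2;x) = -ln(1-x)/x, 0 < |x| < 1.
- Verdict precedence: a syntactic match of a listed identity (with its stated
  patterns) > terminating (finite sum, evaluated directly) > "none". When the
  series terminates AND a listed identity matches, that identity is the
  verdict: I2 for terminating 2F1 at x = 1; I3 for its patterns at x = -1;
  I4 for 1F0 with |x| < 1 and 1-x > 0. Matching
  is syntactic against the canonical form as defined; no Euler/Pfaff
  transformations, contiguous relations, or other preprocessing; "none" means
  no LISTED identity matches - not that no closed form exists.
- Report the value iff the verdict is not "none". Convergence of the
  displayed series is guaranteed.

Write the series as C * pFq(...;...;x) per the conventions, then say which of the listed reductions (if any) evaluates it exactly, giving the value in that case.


Reduced: x = \frac{7}{3}, 0F2, upper = {-}, lower = {\frac{1}{6}, \frac{1}{3}}, C = \frac{8}{9}. Verdict: none. No listed pattern accepts 0F2(-; \frac{1}{6}, \frac{1}{3}; \frac{7}{3}).

Structural cue: t_0 = \frac{8}{9} here, and the constant factors (C = 8/9) combine into one prefactor.
Adjacent-term ratio: r(k) = \frac{7}{3} * 1 / [(k+\frac{1}{6}) (k+\frac{1}{3}) (k+1)] - rational in k, leading ratio \frac{7}{3}; with t_0 = \frac{8}{9}, classification follows.
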